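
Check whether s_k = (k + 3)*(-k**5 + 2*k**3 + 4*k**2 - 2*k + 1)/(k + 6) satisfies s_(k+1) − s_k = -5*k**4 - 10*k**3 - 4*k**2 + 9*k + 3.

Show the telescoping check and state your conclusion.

Invalid: residual 3*(4*k**5 + 40*k**4 + 66*k**3 + 19*k**2 - 59*k - 17)/(k**2 + 13*k + 42) ≠ 0.

s_(k+1) = -(k + 4)*(2*k + (k + 1)**5 - 2*(k + 1)**3 - 4*(k + 1)**2 + 1)/(k + 7)
s_(k+1) − s_k = (-5*k**6 - 63*k**5 - 224*k**4 - 265*k**3 + 9*k**2 + 240*k + 75)/(k**2 + 13*k + 42)
(s_(k+1) − s_k) − t_k = 3*(4*k**5 + 40*k**4 + 66*k**3 + 19*k**2 - 59*k - 17)/(k**2 + 13*k + 42)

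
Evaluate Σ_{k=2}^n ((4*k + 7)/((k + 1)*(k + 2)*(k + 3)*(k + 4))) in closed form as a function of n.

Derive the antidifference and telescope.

Ratio r(k) = (k + 1)*(4*k + 11)/((k + 5)*(4*k + 7)).
Factor: A=k + 1; B=k + 5; C=k + 7/4.
Set up (k + 1)·f(k+1) − (k + 4)·f(k) − (k + 7/4) = 0.
Degrees (1,1,1) ⇒ d ≤ 3.
A polynomial solution: f(k) = k*(k**2 + 6*k + 7)/8.
So s_k = (B(k−1)f/C)·t_k = (k*(k + 4)*(k**2 + 6*k + 7)/(2*(4*k + 7)))·t_k = k*(k**2 + 6*k + 7)/(2*(k + 1)*(k + 2)*(k + 3)).
Verify: (4*k + 7)/(k**4 + 10*k**3 + 35*k**2 + 50*k + 24) matches t_k.
s_(n+1) = (n**3 + 9*n**2 + 22*n + 14)/(2*(n**3 + 9*n**2 + 26*n + 24)) and s_(2) = 23/60, so S(n) = (7*n**3 + 63*n**2 + 62*n - 132)/(60*(n**3 + 9*n**2 + 26*n + 24)).

S(n) = (7*n**3 + 63*n**2 + 62*n - 132)/(60*(n**3 + 9*n**2 + 26*n + 24))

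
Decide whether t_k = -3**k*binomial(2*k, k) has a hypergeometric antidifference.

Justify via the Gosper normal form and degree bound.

No — t_k has no hypergeometric antidifference.

Ratio r(k) = 6*(2*k + 1)/(k + 1).
So A=12*k + 6 and B=k + 1, with C=1.
Need (12*k + 6)·f(k+1) − (k)·f(k) = 1.
Degrees (1,1,0) ⇒ d ≤ -1.
Negative degree bound (-1): no f exists, t_k not Gosper-summable.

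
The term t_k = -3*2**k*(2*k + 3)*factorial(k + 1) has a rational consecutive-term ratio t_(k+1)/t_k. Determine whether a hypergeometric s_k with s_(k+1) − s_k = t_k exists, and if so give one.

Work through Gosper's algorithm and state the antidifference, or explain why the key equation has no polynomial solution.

s_k = -3*2**k*factorial(k + 1)

t_(k+1)/t_k = 2*(k + 2)*(2*k + 5)/(2*k + 3).
Gosper form: A/B · C(k+1)/C(k) with A=2*k + 4, B=1, C=k + 3/2.
f must satisfy (2*k + 4)·f(k+1) − (1)·f(k) = k + 3/2.
d = 0 from the (1,0,1) case.
Match coefficients ⇒ f(k) = 1/2.
Certificate R = B(k−1)f/C = 1/(2*k + 3) gives s_k = -3*2**k*factorial(k + 1).
Δs = -3*2**k*(2*k + 3)*factorial(k + 1), as required.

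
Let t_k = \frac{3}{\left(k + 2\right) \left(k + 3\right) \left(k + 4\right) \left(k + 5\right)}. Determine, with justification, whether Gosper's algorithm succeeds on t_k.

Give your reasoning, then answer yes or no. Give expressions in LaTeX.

Compute t_(k+1)/t_k: get (k + 2)/(k + 6).
Normal form (A,B,C) = (k + 2, k + 6, 1).
Need (k + 2)·f(k+1) − (k + 5)·f(k) = 1.
From deg A=1, deg B=1, deg C=0: d=3.
Coefficient equations give f(k) = k*(k**2 + 9*k + 26)/72.
So s_k = (B(k−1)f/C)·t_k = (k*(k + 5)*(k**2 + 9*k + 26)/72)·t_k = k*(k**2 + 9*k + 26)/(24*(k + 2)*(k + 3)*(k + 4)).
s_(k+1) − s_k = 3/(k**4 + 14*k**3 + 71*k**2 + 154*k + 120) = t_k.

Yes. s_k = \frac{k \left(k^{2} + 9 k + 26\right)}{24 \left(k + 2\right) \left(k + 3\right) \left(k + 4\right)}.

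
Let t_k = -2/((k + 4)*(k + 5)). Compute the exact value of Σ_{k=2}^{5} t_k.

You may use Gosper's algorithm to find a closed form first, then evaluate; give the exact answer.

Σ = -2/15

r(k) = (k + 4)/(k + 6) after simplifying.
A = k + 4, B = k + 6, C = 1.
Set up (k + 4)·f(k+1) − (k + 5)·f(k) − (1) = 0.
Bound: deg f ≤ 1.
Solving with deg f ≤ 1: f(k) = k/4.
Get s_k = R·t_k = -k/(2*k + 8) with R(k) = B(k−1)f(k)/C(k) = k*(k + 5)/4.
Verify: -2/(k**2 + 9*k + 20) matches t_k.
Telescoping: Σ = s_(6) − s_(2) = -3/10 − (-1/6) = -2/15.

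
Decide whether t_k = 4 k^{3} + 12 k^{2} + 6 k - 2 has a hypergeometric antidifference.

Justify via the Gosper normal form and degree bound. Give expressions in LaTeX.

The ratio is (2*k**3 + 12*k**2 + 21*k + 10)/(2*k**3 + 6*k**2 + 3*k - 1).
Normal form (A,B,C) = (1, 1, k**3 + 3*k**2 + 3*k/2 - 1/2).
Need (1)·f(k+1) − (1)·f(k) = k**3 + 3*k**2 + 3*k/2 - 1/2.
deg f ≤ 4 (via 0,0,3).
Coefficient equations give f(k) = k*(k + 1)*(k**2 + k - 3)/4.
Get s_k = R·t_k = k*(k**3 + 2*k**2 - 2*k - 3) with R(k) = B(k−1)f(k)/C(k) = k*(k**2 + k - 3)/(2*(2*k**2 + 4*k - 1)).
Δs = 4*k**3 + 12*k**2 + 6*k - 2, as required.

Yes. s_k = k \left(k^{3} + 2 k^{2} - 2 k - 3\right).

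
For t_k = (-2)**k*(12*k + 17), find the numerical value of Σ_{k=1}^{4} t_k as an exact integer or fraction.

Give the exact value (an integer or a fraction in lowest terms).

Ratio r(k) = 2*(-12*k - 29)/(12*k + 17).
So A=-2 and B=1, with C=k + 17/12.
Solve (-2)·f(k+1) − (1)·f(k) = k + 17/12.
From deg A=0, deg B=0, deg C=1: d=1.
Coefficient equations give f(k) = -(4*k + 3)/12.
Then R = B(k−1)f/C = -(4*k + 3)/(12*k + 17), so s_k = R(k)·t_k = (-2)**k*(-4*k - 3).
Δs = (-2)**k*(12*k + 17), as required.
Sum = s_(5) − s_(1); s_(5) = 736, s_(1) = 14 ⇒ 722.

Σ = 722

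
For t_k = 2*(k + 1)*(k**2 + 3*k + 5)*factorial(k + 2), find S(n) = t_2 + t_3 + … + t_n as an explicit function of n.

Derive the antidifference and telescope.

The ratio is (k + 2)*(k + 3)*(3*k + (k + 1)**2 + 8)/((k + 1)*(k**2 + 3*k + 5)).
Normal form (A,B,C) = (k + 3, 1, k**3 + 4*k**2 + 8*k + 5).
Key eq: (k + 3)·f(k+1) = (1)·f(k) + (k**3 + 4*k**2 + 8*k + 5).
Bound: deg f ≤ 2.
Solving with deg f ≤ 2: f(k) = k**2 + 1.
Certificate R = B(k−1)f/C = (k**2 + 1)/((k + 1)*(k**2 + 3*k + 5)) gives s_k = 2*(k**2 + 1)*factorial(k + 2).
Verify: 2*(k + 1)*(k**2 + 3*k + 5)*factorial(k + 2) matches t_k.
Σ_(k=2)^n t_k = s_(n+1) − s_(2) = (2*(n**2 + 2*n + 2)*factorial(n + 3)) − (240), i.e. 2*n**2*factorial(n + 3) + 4*n*factorial(n + 3) + 4*factorial(n + 3) - 240.

S(n) = 2*n**2*factorial(n + 3) + 4*n*factorial(n + 3) + 4*factorial(n + 3) - 240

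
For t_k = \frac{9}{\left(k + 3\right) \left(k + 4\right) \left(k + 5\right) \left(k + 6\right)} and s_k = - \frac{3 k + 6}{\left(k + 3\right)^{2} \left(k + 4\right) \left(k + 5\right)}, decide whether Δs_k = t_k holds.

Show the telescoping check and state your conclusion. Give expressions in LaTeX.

Invalid: residual \frac{3 \left(- 4 k - 15\right)}{k^{6} + 25 k^{5} + 257 k^{4} + 1391 k^{3} + 4182 k^{2} + 6624 k + 4320} ≠ 0.

s_(k+1) = 3*(-k - 3)/((k + 4)**2*(k + 5)*(k + 6))
s_(k+1) − s_k = 3*(3*k**2 + 17*k + 21)/(k**6 + 25*k**5 + 257*k**4 + 1391*k**3 + 4182*k**2 + 6624*k + 4320)
(s_(k+1) − s_k) − t_k = 3*(-4*k - 15)/(k**6 + 25*k**5 + 257*k**4 + 1391*k**3 + 4182*k**2 + 6624*k + 4320)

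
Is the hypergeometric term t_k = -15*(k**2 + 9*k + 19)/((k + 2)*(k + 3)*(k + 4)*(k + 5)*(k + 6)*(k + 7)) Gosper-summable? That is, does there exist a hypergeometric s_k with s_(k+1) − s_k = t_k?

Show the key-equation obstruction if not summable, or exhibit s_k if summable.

Yes. s_k = 5*k*(-k**2 - 12*k - 44)/(48*(k**3 + 12*k**2 + 44*k + 48)).

Ratio r(k) = (k + 2)*(9*k + (k + 1)**2 + 28)/((k + 8)*(k**2 + 9*k + 19)).
Take A(k)=k + 2, B(k)=k + 8, C(k)=k**2 + 9*k + 19.
Solve (k + 2)·f(k+1) − (k + 7)·f(k) = k**2 + 9*k + 19.
deg f ≤ 5 (via 1,1,2).
Coefficient equations give f(k) = k*(k + 3)*(k + 5)*(k**2 + 12*k + 44)/144.
Get s_k = R·t_k = 5*k*(-k**2 - 12*k - 44)/(48*(k**3 + 12*k**2 + 44*k + 48)) with R(k) = B(k−1)f(k)/C(k) = k*(k + 3)*(k + 5)*(k + 7)*(k**2 + 12*k + 44)/(144*(k**2 + 9*k + 19)).
Δs = 15*(-k**2 - 9*k - 19)/(k**6 + 27*k**5 + 295*k**4 + 1665*k**3 + 5104*k**2 + 8028*k + 5040), as required.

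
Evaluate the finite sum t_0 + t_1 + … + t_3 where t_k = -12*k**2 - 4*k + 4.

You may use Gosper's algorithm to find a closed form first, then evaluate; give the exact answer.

Compute t_(k+1)/t_k: get (k + 3*(k + 1)**2)/(3*k**2 + k - 1).
Factor: A=1; B=1; C=k**2 + k/3 - 1/3.
Solve (1)·f(k+1) − (1)·f(k) = k**2 + k/3 - 1/3.
From deg A=0, deg B=0, deg C=2: d=3.
Match coefficients ⇒ f(k) = k*(k**2 - k - 1)/3.
R(k) = B(k−1)·f(k)/C(k) = k*(k**2 - k - 1)/(3*k**2 + k - 1); s_k = R·t_k = 4*k*(-k**2 + k + 1).
s_(k+1) − s_k = -12*k**2 - 4*k + 4 = t_k.
Evaluate s at k=4 and k=0: -176 and 0; difference -176.

Σ = -176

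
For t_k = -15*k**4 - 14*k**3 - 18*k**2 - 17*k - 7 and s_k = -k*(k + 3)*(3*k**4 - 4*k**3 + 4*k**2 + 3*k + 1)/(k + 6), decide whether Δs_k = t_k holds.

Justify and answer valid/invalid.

s_(k+1) = (-3*k**6 - 23*k**5 - 62*k**4 - 93*k**3 - 102*k**2 - 79*k - 28)/(k + 7)
s_(k+1) − s_k = (-15*k**6 - 173*k**5 - 506*k**4 - 545*k**3 - 618*k**2 - 481*k - 168)/(k**2 + 13*k + 42)
(s_(k+1) − s_k) − t_k = 6*(6*k**5 + 54*k**4 + 49*k**3 + 61*k**2 + 54*k + 21)/(k**2 + 13*k + 42)

Invalid: residual 6*(6*k**5 + 54*k**4 + 49*k**3 + 61*k**2 + 54*k + 21)/(k**2 + 13*k + 42) ≠ 0.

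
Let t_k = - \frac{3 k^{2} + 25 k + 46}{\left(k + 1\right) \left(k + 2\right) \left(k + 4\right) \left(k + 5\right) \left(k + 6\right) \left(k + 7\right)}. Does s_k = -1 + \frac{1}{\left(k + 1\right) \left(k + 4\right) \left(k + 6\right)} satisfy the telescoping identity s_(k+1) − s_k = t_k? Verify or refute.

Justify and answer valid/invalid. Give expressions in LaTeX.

s_(k+1) = -1 + 1/((k + 2)*(k + 5)*(k + 7))
s_(k+1) − s_k = 1/((k + 2)*(k + 5)*(k + 7)) - 1/((k + 1)*(k + 4)*(k + 6))
(s_(k+1) − s_k) − t_k = 0

valid; difference matches t_k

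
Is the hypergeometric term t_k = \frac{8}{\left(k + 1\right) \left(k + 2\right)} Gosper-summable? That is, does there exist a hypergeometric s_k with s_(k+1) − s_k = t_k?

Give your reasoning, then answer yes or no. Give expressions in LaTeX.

Yes. s_k = \frac{8 k}{k + 1}.

Compute t_(k+1)/t_k: get (k + 1)/(k + 3).
A = k + 1, B = k + 3, C = 1.
Solve (k + 1)·f(k+1) − (k + 2)·f(k) = 1.
Bound: deg f ≤ 1.
A polynomial solution: f(k) = k.
R(k) = B(k−1)·f(k)/C(k) = k*(k + 2); s_k = R·t_k = 8*k/(k + 1).
Verify: 8/(k**2 + 3*k + 2) matches t_k.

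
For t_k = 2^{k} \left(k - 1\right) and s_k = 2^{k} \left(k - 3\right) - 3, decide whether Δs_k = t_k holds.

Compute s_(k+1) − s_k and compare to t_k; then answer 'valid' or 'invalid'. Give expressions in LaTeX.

s_(k+1) = 2**(k + 1)*(k - 2) - 3
s_(k+1) − s_k = 2**k*(k - 1)
(s_(k+1) − s_k) − t_k = 0

valid; difference matches t_k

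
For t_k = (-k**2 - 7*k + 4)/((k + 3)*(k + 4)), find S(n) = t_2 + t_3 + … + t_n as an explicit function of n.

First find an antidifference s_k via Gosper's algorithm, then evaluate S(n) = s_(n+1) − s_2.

Step 1: r(k) = (k + 3)*(7*k + (k + 1)**2 + 3)/((k + 5)*(k**2 + 7*k - 4)).
Gosper form: A/B · C(k+1)/C(k) with A=k + 3, B=k + 5, C=k**2 + 7*k - 4.
Solve (k + 3)·f(k+1) − (k + 4)·f(k) = k**2 + 7*k - 4.
Degrees (1,1,2) ⇒ d ≤ 2.
A polynomial solution: f(k) = k*(3*k - 7)/3.
Certificate R = B(k−1)f/C = k*(k + 4)*(3*k - 7)/(3*(k**2 + 7*k - 4)) gives s_k = k*(7 - 3*k)/(3*(k + 3)).
s_(k+1) − s_k = (-k**2 - 7*k + 4)/(k**2 + 7*k + 12) = t_k.
Σ_(k=2)^n t_k = s_(n+1) − s_(2) = ((-3*n**2 + n + 4)/(3*(n + 4))) − (2/15), i.e. (-5*n**2 + n + 4)/(5*(n + 4)).

S(n) = (-5*n**2 + n + 4)/(5*(n + 4))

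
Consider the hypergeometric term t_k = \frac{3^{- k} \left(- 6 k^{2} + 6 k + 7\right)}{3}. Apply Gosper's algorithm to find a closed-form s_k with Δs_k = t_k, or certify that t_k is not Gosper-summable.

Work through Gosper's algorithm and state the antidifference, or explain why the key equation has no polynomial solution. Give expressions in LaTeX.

t_(k+1)/t_k = (6*k**2 + 6*k - 7)/(3*(6*k**2 - 6*k - 7)).
Factor: A=1/3; B=1; C=k**2 - k - 7/6.
Set up (1/3)·f(k+1) − (1)·f(k) − (k**2 - k - 7/6) = 0.
Bound: deg f ≤ 2.
Solve for f: f(k) = -(3*k**2 - 2)/2 (degree 2 ≤ 2).
So s_k = (B(k−1)f/C)·t_k = (-3*(3*k**2 - 2)/(6*k**2 - 6*k - 7))·t_k = (3*k**2 - 2)/3**k.
s_(k+1) − s_k = (-6*k**2 + 6*k + 7)/(3*3**k) = t_k.

s_k = 3^{- k} \left(3 k^{2} - 2\right)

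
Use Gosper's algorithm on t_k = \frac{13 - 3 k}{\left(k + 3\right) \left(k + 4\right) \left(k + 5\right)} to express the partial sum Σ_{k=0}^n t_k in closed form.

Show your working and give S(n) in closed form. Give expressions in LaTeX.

S(n) = \frac{n^{2} + 27 n + 26}{6 \left(n^{2} + 9 n + 20\right)}

t_(k+1)/t_k = (k + 3)*(3*k - 10)/((k + 6)*(3*k - 13)).
Take A(k)=k + 3, B(k)=k + 6, C(k)=k - 13/3.
Need (k + 3)·f(k+1) − (k + 5)·f(k) = k - 13/3.
Bound: deg f ≤ 2.
Match coefficients ⇒ f(k) = -k*(k + 25)/18.
Certificate R = B(k−1)f/C = -k*(k + 5)*(k + 25)/(6*(3*k - 13)) gives s_k = k*(k + 25)/(6*(k + 3)*(k + 4)).
Δs = (13 - 3*k)/(k**3 + 12*k**2 + 47*k + 60), as required.
Evaluate: s_(n+1) = (n**2 + 27*n + 26)/(6*(n**2 + 9*n + 20)); subtract s_(0) = 0 ⇒ S(n) = (n**2 + 27*n + 26)/(6*(n**2 + 9*n + 20)).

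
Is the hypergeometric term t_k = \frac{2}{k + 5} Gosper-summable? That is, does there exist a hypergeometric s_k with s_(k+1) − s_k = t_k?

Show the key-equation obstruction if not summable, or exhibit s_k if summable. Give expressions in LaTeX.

No; the coefficient equations for f are inconsistent.

r(k) = (k + 5)/(k + 6) after simplifying.
A = k + 5, B = k + 6, C = 1.
Need (k + 5)·f(k+1) − (k + 5)·f(k) = 1.
d = 0 from the (1,1,0) case.
f = c0 ⇒ A·f(k+1) − B(k−1)·f(k) − C = -1. The system {-1 = 0} is inconsistent; no antidifference.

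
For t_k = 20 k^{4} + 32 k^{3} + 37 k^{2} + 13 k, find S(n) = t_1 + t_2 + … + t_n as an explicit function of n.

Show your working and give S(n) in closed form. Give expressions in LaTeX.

Ratio r(k) = (20*k**4 + 112*k**3 + 253*k**2 + 263*k + 102)/(k*(20*k**3 + 32*k**2 + 37*k + 13)).
Factor: A=1; B=1; C=k**4 + 8*k**3/5 + 37*k**2/20 + 13*k/20.
f must satisfy (1)·f(k+1) − (1)·f(k) = k**4 + 8*k**3/5 + 37*k**2/20 + 13*k/20.
d = 5 from the (0,0,4) case.
A polynomial solution: f(k) = k*(k - 1)*(4*k**3 + 2*k**2 + 5*k + 1)/20.
Then R = B(k−1)f/C = (k - 1)*(4*k**3 + 2*k**2 + 5*k + 1)/((2*k + 1)*(10*k**2 + 11*k + 13)), so s_k = R(k)·t_k = k*(4*k**4 - 2*k**3 + 3*k**2 - 4*k - 1).
Δs = k*(20*k**3 + 32*k**2 + 37*k + 13), as required.
Evaluate: s_(n+1) = n*(4*n**4 + 18*n**3 + 35*n**2 + 33*n + 12); subtract s_(1) = 0 ⇒ S(n) = n*(4*n**4 + 18*n**3 + 35*n**2 + 33*n + 12).

S(n) = n \left(4 n^{4} + 18 n^{3} + 35 n^{2} + 33 n + 12\right)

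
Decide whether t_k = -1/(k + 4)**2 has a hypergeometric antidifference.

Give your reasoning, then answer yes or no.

Step 1: r(k) = (k + 4)**2/(k + 5)**2.
So A=k**2 + 8*k + 16 and B=k**2 + 10*k + 25, with C=1.
Solve (k**2 + 8*k + 16)·f(k+1) − (k**2 + 8*k + 16)·f(k) = 1.
Degrees (2,2,0) ⇒ d ≤ 0.
Put f(k) = c0: A·f(k+1) − B(k−1)·f(k) − C = -1; need -1 = 0 — inconsistent ⇒ no f, not summable.

No — key equation has no polynomial f.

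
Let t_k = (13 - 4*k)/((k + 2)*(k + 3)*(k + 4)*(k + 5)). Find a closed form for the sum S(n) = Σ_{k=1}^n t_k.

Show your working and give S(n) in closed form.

S(n) = n*(n**2 + 12*n + 167)/(60*(n**3 + 12*n**2 + 47*n + 60))

t_(k+1)/t_k = (k + 2)*(4*k - 9)/((k + 6)*(4*k - 13)).
A = k + 2, B = k + 6, C = k - 13/4.
Key eq: (k + 2)·f(k+1) = (k + 5)·f(k) + (k - 13/4).
deg f ≤ 3 (via 1,1,1).
Solve for f: f(k) = -k*(k**2 + 9*k + 42)/32 (degree 3 ≤ 3).
So s_k = (B(k−1)f/C)·t_k = (-k*(k + 5)*(k**2 + 9*k + 42)/(8*(4*k - 13)))·t_k = k*(k**2 + 9*k + 42)/(8*(k + 2)*(k + 3)*(k + 4)).
Check: Δs_k = (13 - 4*k)/(k**4 + 14*k**3 + 71*k**2 + 154*k + 120). ✓
s_(n+1) = (n**3 + 12*n**2 + 63*n + 52)/(8*(n**3 + 12*n**2 + 47*n + 60)) and s_(1) = 13/120, so S(n) = n*(n**2 + 12*n + 167)/(60*(n**3 + 12*n**2 + 47*n + 60)).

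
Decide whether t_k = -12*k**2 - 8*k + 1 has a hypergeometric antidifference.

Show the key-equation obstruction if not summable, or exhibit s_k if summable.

t_(k+1)/t_k = (12*k**2 + 32*k + 19)/(12*k**2 + 8*k - 1).
Gosper form: A/B · C(k+1)/C(k) with A=1, B=1, C=k**2 + 2*k/3 - 1/12.
Need (1)·f(k+1) − (1)·f(k) = k**2 + 2*k/3 - 1/12.
From deg A=0, deg B=0, deg C=2: d=3.
Solving with deg f ≤ 3: f(k) = k*(4*k**2 - 2*k - 3)/12.
R(k) = B(k−1)·f(k)/C(k) = k*(4*k**2 - 2*k - 3)/(12*k**2 + 8*k - 1); s_k = R·t_k = k*(-4*k**2 + 2*k + 3).
Check: Δs_k = -12*k**2 - 8*k + 1. ✓

Yes. s_k = k*(-4*k**2 + 2*k + 3).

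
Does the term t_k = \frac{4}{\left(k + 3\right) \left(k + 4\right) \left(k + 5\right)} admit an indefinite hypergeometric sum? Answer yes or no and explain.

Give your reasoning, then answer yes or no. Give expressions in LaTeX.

Yes. s_k = \frac{k \left(k + 7\right)}{6 \left(k + 3\right) \left(k + 4\right)}.

Ratio r(k) = (k + 3)/(k + 6).
Take A(k)=k + 3, B(k)=k + 6, C(k)=1.
f must satisfy (k + 3)·f(k+1) − (k + 5)·f(k) = 1.
Degrees (1,1,0) ⇒ d ≤ 2.
Solve for f: f(k) = k*(k + 7)/24 (degree 2 ≤ 2).
Get s_k = R·t_k = k*(k + 7)/(6*(k + 3)*(k + 4)) with R(k) = B(k−1)f(k)/C(k) = k*(k + 5)*(k + 7)/24.
Verify: 4/(k**3 + 12*k**2 + 47*k + 60) matches t_k.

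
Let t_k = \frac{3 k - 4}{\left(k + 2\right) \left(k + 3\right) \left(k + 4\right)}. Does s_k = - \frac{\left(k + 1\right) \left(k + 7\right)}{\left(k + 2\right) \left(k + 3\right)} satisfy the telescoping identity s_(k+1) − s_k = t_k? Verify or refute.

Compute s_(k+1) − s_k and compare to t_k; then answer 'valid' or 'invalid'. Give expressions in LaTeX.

Valid: the claim telescopes to t_k.

s_(k+1) = -(k + 2)*(k + 8)/((k + 3)*(k + 4))
s_(k+1) − s_k = (3*k - 4)/(k**3 + 9*k**2 + 26*k + 24)
(s_(k+1) − s_k) − t_k = 0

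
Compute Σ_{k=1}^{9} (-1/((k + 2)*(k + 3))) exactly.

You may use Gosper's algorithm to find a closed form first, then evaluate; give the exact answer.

Σ = -1/4

r(k) = (k + 2)/(k + 4) after simplifying.
A = k + 2, B = k + 4, C = 1.
Key eq: (k + 2)·f(k+1) = (k + 3)·f(k) + (1).
Bound: deg f ≤ 1.
Solve for f: f(k) = k/2 (degree 1 ≤ 1).
Certificate R = B(k−1)f/C = k*(k + 3)/2 gives s_k = -k/(2*k + 4).
s_(k+1) − s_k = -1/(k**2 + 5*k + 6) = t_k.
Evaluate s at k=10 and k=1: -5/12 and -1/6; difference -1/4.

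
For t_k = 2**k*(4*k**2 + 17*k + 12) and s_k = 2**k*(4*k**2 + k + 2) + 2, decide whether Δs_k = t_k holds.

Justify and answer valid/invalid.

Valid: the claim telescopes to t_k.

s_(k+1) = 2*2**k*(k + 4*(k + 1)**2 + 3) + 2
s_(k+1) − s_k = 2**k*(4*k**2 + 17*k + 12)
(s_(k+1) − s_k) − t_k = 0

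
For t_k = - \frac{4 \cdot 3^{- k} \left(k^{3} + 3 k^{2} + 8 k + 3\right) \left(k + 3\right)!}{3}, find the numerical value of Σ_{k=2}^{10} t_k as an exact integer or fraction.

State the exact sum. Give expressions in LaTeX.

Σ = -57401305120/243

Step 1: r(k) = (k**4 + 10*k**3 + 41*k**2 + 83*k + 60)/(3*(k**3 + 3*k**2 + 8*k + 3)).
Normal form (A,B,C) = (k/3 + 4/3, 1, k**3 + 3*k**2 + 8*k + 3).
Set up (k/3 + 4/3)·f(k+1) − (1)·f(k) − (k**3 + 3*k**2 + 8*k + 3) = 0.
Bound: deg f ≤ 2.
Solve for f: f(k) = 3*(k - 1)*(k + 1) (degree 2 ≤ 2).
Get s_k = R·t_k = -4*(k - 1)*(k + 1)*factorial(k + 3)/3**k with R(k) = B(k−1)f(k)/C(k) = 3*(k - 1)*(k + 1)/(k**3 + 3*k**2 + 8*k + 3).
s_(k+1) − s_k = -4*(k**3 + 3*k**2 + 8*k + 3)*factorial(k + 3)/(3*3**k) = t_k.
Sum = s_(11) − s_(2); s_(11) = -57401344000/243, s_(2) = -160 ⇒ -57401305120/243.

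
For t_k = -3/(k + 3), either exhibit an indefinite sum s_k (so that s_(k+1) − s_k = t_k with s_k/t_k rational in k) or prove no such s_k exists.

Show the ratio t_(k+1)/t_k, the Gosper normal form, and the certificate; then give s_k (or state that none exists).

none (Gosper's algorithm certifies no s_k)

Ratio r(k) = (k + 3)/(k + 4).
Factor: A=k + 3; B=k + 4; C=1.
Solve (k + 3)·f(k+1) − (k + 3)·f(k) = 1.
deg f ≤ 0 (via 1,1,0).
Put f(k) = c0: A·f(k+1) − B(k−1)·f(k) − C = -1; need -1 = 0 — inconsistent ⇒ no f, not summable.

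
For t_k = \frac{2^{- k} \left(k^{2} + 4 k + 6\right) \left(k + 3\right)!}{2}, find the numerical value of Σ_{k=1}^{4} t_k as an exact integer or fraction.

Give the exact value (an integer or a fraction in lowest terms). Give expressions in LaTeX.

Σ = 7536

t_(k+1)/t_k = (k + 4)*(4*k + (k + 1)**2 + 10)/(2*(k**2 + 4*k + 6)).
Factor: A=k/2 + 2; B=1; C=k**2 + 4*k + 6.
Solve (k/2 + 2)·f(k+1) − (1)·f(k) = k**2 + 4*k + 6.
d = 1 from the (1,0,2) case.
A polynomial solution: f(k) = 2*(k + 1).
Certificate R = B(k−1)f/C = 2*(k + 1)/(k**2 + 4*k + 6) gives s_k = (k + 1)*factorial(k + 3)/2**k.
Check: Δs_k = (k**2 + 4*k + 6)*factorial(k + 3)/(2*2**k). ✓
Evaluate s at k=5 and k=1: 7560 and 24; difference 7536.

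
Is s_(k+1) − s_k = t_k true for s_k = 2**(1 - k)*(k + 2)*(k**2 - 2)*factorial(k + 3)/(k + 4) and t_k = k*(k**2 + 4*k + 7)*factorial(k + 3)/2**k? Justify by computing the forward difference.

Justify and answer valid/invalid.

Invalid: residual -2**(1 - k)*(k**4 + 8*k**3 + 21*k**2 + 28*k + 4)*factorial(k + 3)/((k + 4)*(k + 5)) ≠ 0.

s_(k+1) = (k + 3)*(k**2 + 2*k - 1)*factorial(k + 4)/(2**k*(k + 5))
s_(k+1) − s_k = (k**5 + 11*k**4 + 47*k**3 + 101*k**2 + 84*k - 8)*factorial(k + 3)/(2**k*(k + 4)*(k + 5))
(s_(k+1) − s_k) − t_k = -2**(1 - k)*(k**4 + 8*k**3 + 21*k**2 + 28*k + 4)*factorial(k + 3)/((k + 4)*(k + 5))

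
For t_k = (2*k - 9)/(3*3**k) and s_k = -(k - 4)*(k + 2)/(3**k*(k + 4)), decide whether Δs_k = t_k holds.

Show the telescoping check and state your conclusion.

Invalid: residual 4*3**(-k - 1)*(-k**2 - k + 24)/(k**2 + 9*k + 20) ≠ 0.

s_(k+1) = (9 - k**2)/(3*3**k*(k + 5))
s_(k+1) − s_k = (2*k**3 + 5*k**2 - 45*k - 84)/(3*3**k*(k**2 + 9*k + 20))
(s_(k+1) − s_k) − t_k = 4*3**(-k - 1)*(-k**2 - k + 24)/(k**2 + 9*k + 20)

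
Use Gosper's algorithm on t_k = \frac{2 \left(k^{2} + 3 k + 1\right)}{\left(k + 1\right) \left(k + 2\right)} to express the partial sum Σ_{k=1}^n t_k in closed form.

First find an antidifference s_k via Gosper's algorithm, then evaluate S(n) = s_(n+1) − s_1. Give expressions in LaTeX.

Compute t_(k+1)/t_k: get (k + 1)*(3*k + (k + 1)**2 + 4)/((k + 3)*(k**2 + 3*k + 1)).
So A=k + 1 and B=k + 3, with C=k**2 + 3*k + 1.
f must satisfy (k + 1)·f(k+1) − (k + 2)·f(k) = k**2 + 3*k + 1.
Bound: deg f ≤ 2.
Solve for f: f(k) = k**2 (degree 2 ≤ 2).
Then R = B(k−1)f/C = k**2*(k + 2)/(k**2 + 3*k + 1), so s_k = R(k)·t_k = 2*k**2/(k + 1).
s_(k+1) − s_k = 2*(k**2 + 3*k + 1)/(k**2 + 3*k + 2) = t_k.
s_(n+1) = 2*(n**2 + 2*n + 1)/(n + 2) and s_(1) = 1, so S(n) = n*(2*n + 3)/(n + 2).

S(n) = \frac{n \left(2 n + 3\right)}{n + 2}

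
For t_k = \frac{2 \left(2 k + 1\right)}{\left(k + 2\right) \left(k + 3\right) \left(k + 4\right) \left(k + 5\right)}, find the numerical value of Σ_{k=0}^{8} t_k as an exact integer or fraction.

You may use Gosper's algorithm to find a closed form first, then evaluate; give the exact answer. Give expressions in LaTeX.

Σ = 41/572

Step 1: r(k) = (k + 2)*(2*k + 3)/((k + 6)*(2*k + 1)).
So A=k + 2 and B=k + 6, with C=k + 1/2.
Solve (k + 2)·f(k+1) − (k + 5)·f(k) = k + 1/2.
From deg A=1, deg B=1, deg C=1: d=3.
Coefficient equations give f(k) = k*(k**2 + 9*k + 2)/48.
R(k) = B(k−1)·f(k)/C(k) = k*(k + 5)*(k**2 + 9*k + 2)/(24*(2*k + 1)); s_k = R·t_k = k*(k**2 + 9*k + 2)/(12*(k + 2)*(k + 3)*(k + 4)).
Δs = 2*(2*k + 1)/(k**4 + 14*k**3 + 71*k**2 + 154*k + 120), as required.
Telescoping: Σ = s_(9) − s_(0) = 41/572 − (0) = 41/572.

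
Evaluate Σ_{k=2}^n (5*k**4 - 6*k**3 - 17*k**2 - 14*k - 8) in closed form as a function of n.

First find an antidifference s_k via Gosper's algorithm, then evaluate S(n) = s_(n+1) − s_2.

Step 1: r(k) = (5*k**4 + 14*k**3 - 5*k**2 - 46*k - 40)/(5*k**4 - 6*k**3 - 17*k**2 - 14*k - 8).
Gosper form: A/B · C(k+1)/C(k) with A=1, B=1, C=k**4 - 6*k**3/5 - 17*k**2/5 - 14*k/5 - 8/5.
Key eq: (1)·f(k+1) = (1)·f(k) + (k**4 - 6*k**3/5 - 17*k**2/5 - 14*k/5 - 8/5).
From deg A=0, deg B=0, deg C=4: d=5.
Solve for f: f(k) = k*(k + 1)*(k**3 - 5*k**2 + 4*k - 4)/5 (degree 5 ≤ 5).
So s_k = (B(k−1)f/C)·t_k = (k*(k**3 - 5*k**2 + 4*k - 4)/(5*k**3 - 11*k**2 - 6*k - 8))·t_k = k*(k**4 - 4*k**3 - k**2 - 4).
s_(k+1) − s_k = 5*k**4 - 6*k**3 - 17*k**2 - 14*k - 8 = t_k.
Evaluate: s_(n+1) = n**5 + n**4 - 7*n**3 - 17*n**2 - 18*n - 8; subtract s_(2) = -48 ⇒ S(n) = n**5 + n**4 - 7*n**3 - 17*n**2 - 18*n + 40.

S(n) = n**5 + n**4 - 7*n**3 - 17*n**2 - 18*n + 40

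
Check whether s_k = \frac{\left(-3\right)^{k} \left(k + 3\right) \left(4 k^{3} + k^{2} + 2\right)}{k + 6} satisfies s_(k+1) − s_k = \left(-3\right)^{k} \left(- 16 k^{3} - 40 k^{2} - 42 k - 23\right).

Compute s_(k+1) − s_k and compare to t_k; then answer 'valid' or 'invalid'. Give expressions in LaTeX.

Invalid: residual \frac{3 \left(-3\right)^{k} \left(16 k^{4} + 140 k^{3} + 283 k^{2} + 275 k + 140\right)}{k^{2} + 13 k + 42} ≠ 0.

s_(k+1) = (-3)**(k + 1)*(k + 4)*(4*(k + 1)**3 + (k + 1)**2 + 2)/(k + 7)
s_(k+1) − s_k = (-3)**k*(-16*k**5 - 200*k**4 - 814*k**3 - 1400*k**2 - 1238*k - 546)/(k**2 + 13*k + 42)
(s_(k+1) − s_k) − t_k = 3*(-3)**k*(16*k**4 + 140*k**3 + 283*k**2 + 275*k + 140)/(k**2 + 13*k + 42)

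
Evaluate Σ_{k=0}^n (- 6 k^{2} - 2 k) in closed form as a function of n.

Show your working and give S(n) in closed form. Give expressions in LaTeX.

Compute t_(k+1)/t_k: get (k + 3*(k + 1)**2 + 1)/(k*(3*k + 1)).
Normal form (A,B,C) = (1, 1, k**2 + k/3).
Need (1)·f(k+1) − (1)·f(k) = k**2 + k/3.
deg f ≤ 3 (via 0,0,2).
Solve for f: f(k) = k**2*(k - 1)/3 (degree 3 ≤ 3).
Get s_k = R·t_k = 2*k**2*(1 - k) with R(k) = B(k−1)f(k)/C(k) = k*(k - 1)/(3*k + 1).
Check: Δs_k = 2*k*(-3*k - 1). ✓
s_(n+1) = 2*n*(-n**2 - 2*n - 1) and s_(0) = 0, so S(n) = 2*n*(-n**2 - 2*n - 1).

S(n) = 2 n \left(- n^{2} - 2 n - 1\right)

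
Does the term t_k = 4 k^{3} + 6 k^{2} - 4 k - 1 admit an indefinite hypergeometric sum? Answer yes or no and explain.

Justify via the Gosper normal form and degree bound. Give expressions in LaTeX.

Yes. s_k = k \left(k^{3} - 4 k + 2\right).

Ratio r(k) = (4*k**3 + 18*k**2 + 20*k + 5)/(4*k**3 + 6*k**2 - 4*k - 1).
Gosper form: A/B · C(k+1)/C(k) with A=1, B=1, C=k**3 + 3*k**2/2 - k - 1/4.
f must satisfy (1)·f(k+1) − (1)·f(k) = k**3 + 3*k**2/2 - k - 1/4.
deg f ≤ 4 (via 0,0,3).
Coefficient equations give f(k) = k*(k**3 - 4*k + 2)/4.
Certificate R = B(k−1)f/C = k*(k**3 - 4*k + 2)/(4*k**3 + 6*k**2 - 4*k - 1) gives s_k = k*(k**3 - 4*k + 2).
Check: Δs_k = 4*k**3 + 6*k**2 - 4*k - 1. ✓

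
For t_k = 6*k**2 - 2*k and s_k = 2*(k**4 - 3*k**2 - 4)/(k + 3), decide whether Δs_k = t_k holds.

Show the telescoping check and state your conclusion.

Invalid: residual 4*(-k**3 - 5*k**2 + 2*k - 1)/(k**2 + 7*k + 12) ≠ 0.

s_(k+1) = 2*((k + 1)**4 - 3*(k + 1)**2 - 4)/(k + 4)
s_(k+1) − s_k = 2*(3*k**4 + 18*k**3 + 19*k**2 - 8*k - 2)/(k**2 + 7*k + 12)
(s_(k+1) − s_k) − t_k = 4*(-k**3 - 5*k**2 + 2*k - 1)/(k**2 + 7*k + 12)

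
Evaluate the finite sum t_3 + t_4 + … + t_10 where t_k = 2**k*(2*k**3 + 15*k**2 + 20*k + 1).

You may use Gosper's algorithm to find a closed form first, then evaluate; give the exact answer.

Σ = 6102496

Ratio r(k) = 2*(2*k**3 + 21*k**2 + 56*k + 38)/(2*k**3 + 15*k**2 + 20*k + 1).
Gosper form: A/B · C(k+1)/C(k) with A=2, B=1, C=k**3 + 15*k**2/2 + 10*k + 1/2.
Key eq: (2)·f(k+1) = (1)·f(k) + (k**3 + 15*k**2/2 + 10*k + 1/2).
From deg A=0, deg B=0, deg C=3: d=3.
Solve for f: f(k) = (k - 1)*(2*k**2 + 5*k + 1)/2 (degree 3 ≤ 3).
Then R = B(k−1)f/C = (k - 1)*(2*k**2 + 5*k + 1)/(2*k**3 + 15*k**2 + 20*k + 1), so s_k = R(k)·t_k = 2**k*(2*k**3 + 3*k**2 - 4*k - 1).
Check: Δs_k = 2**k*(2*k**3 + 15*k**2 + 20*k + 1). ✓
Evaluate s at k=11 and k=3: 6103040 and 544; difference 6102496.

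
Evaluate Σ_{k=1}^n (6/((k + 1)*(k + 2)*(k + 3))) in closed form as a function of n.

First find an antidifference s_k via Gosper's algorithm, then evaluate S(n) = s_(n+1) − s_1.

S(n) = n*(n + 5)/(2*(n**2 + 5*n + 6))

Ratio r(k) = (k + 1)/(k + 4).
Factor: A=k + 1; B=k + 4; C=1.
Set up (k + 1)·f(k+1) − (k + 3)·f(k) − (1) = 0.
From deg A=1, deg B=1, deg C=0: d=2.
Coefficient equations give f(k) = k*(k + 3)/4.
Certificate R = B(k−1)f/C = k*(k + 3)**2/4 gives s_k = 3*k*(k + 3)/(2*(k + 1)*(k + 2)).
Δs = 6/(k**3 + 6*k**2 + 11*k + 6), as required.
Telescope: S(n) = s_(n+1) − s_(1) = 3*(n**2 + 5*n + 4)/(2*(n**2 + 5*n + 6)) − (1) = n*(n + 5)/(2*(n**2 + 5*n + 6)).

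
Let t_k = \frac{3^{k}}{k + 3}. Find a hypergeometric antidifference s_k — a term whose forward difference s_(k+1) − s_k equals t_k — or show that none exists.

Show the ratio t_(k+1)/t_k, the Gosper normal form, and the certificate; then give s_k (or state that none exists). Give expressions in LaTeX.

none — t_k is not Gosper-summable

Ratio r(k) = 3*(k + 3)/(k + 4).
So A=3*k + 9 and B=k + 4, with C=1.
f must satisfy (3*k + 9)·f(k+1) − (k + 3)·f(k) = 1.
d = -1 from the (1,1,0) case.
Negative degree bound (-1): no f exists, t_k not Gosper-summable.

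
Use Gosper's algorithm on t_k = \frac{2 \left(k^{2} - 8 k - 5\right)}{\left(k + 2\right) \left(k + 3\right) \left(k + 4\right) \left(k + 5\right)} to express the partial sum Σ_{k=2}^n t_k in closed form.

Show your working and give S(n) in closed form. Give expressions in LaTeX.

S(n) = \frac{- n^{3} - 132 n^{2} - 107 n + 240}{60 \left(n^{3} + 12 n^{2} + 47 n + 60\right)}

The ratio is (k + 2)*(8*k - (k + 1)**2 + 13)/((k + 6)*(-k**2 + 8*k + 5)).
Gosper form: A/B · C(k+1)/C(k) with A=k + 2, B=k + 6, C=k**2 - 8*k - 5.
f must satisfy (k + 2)·f(k+1) − (k + 5)·f(k) = k**2 - 8*k - 5.
Bound: deg f ≤ 3.
Coefficient equations give f(k) = -k*(k**2 + 21*k + 8)/12.
So s_k = (B(k−1)f/C)·t_k = (-k*(k + 5)*(k**2 + 21*k + 8)/(12*(k**2 - 8*k - 5)))·t_k = k*(-k**2 - 21*k - 8)/(6*(k + 2)*(k + 3)*(k + 4)).
Verify: 2*(k**2 - 8*k - 5)/(k**4 + 14*k**3 + 71*k**2 + 154*k + 120) matches t_k.
Σ_(k=2)^n t_k = s_(n+1) − s_(2) = ((-n**3 - 24*n**2 - 53*n - 30)/(6*(n**3 + 12*n**2 + 47*n + 60))) − (-3/20), i.e. (-n**3 - 132*n**2 - 107*n + 240)/(60*(n**3 + 12*n**2 + 47*n + 60)).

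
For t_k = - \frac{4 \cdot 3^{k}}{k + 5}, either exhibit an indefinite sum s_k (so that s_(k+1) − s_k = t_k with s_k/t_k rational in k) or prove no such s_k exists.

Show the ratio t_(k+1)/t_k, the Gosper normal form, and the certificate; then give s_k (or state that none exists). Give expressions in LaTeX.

none (Gosper's algorithm certifies no s_k)

r(k) = 3*(k + 5)/(k + 6) after simplifying.
Factor: A=3*k + 15; B=k + 6; C=1.
Solve (3*k + 15)·f(k+1) − (k + 5)·f(k) = 1.
deg f ≤ -1 (via 1,1,0).
d = -1 < 0 ⇒ no nonzero polynomial f; not summable.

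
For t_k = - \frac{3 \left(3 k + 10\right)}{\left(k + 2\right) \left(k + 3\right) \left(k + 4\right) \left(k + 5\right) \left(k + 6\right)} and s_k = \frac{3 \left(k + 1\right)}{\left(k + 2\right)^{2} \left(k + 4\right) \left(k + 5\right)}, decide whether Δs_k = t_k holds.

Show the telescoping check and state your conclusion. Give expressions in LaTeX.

Invalid: residual \frac{3 \left(4 k^{2} + 25 k + 38\right)}{k^{7} + 25 k^{6} + 261 k^{5} + 1475 k^{4} + 4874 k^{3} + 9420 k^{2} + 9864 k + 4320} ≠ 0.

s_(k+1) = 3*(k + 2)/((k + 3)**2*(k + 5)*(k + 6))
s_(k+1) − s_k = 3*(-(k + 1)*(k + 3)**2*(k + 6) + (k + 2)**3*(k + 4))/((k + 2)**2*(k + 3)**2*(k + 4)*(k + 5)*(k + 6))
(s_(k+1) − s_k) − t_k = 3*(4*k**2 + 25*k + 38)/(k**7 + 25*k**6 + 261*k**5 + 1475*k**4 + 4874*k**3 + 9420*k**2 + 9864*k + 4320)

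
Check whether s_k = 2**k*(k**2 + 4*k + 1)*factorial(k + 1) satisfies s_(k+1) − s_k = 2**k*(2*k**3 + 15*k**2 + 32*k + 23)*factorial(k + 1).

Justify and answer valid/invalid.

valid (s_(k+1) − s_k reduces to t_k)

s_(k+1) = 2**(k + 1)*(k**2 + 6*k + 6)*factorial(k + 2)
s_(k+1) − s_k = 2**k*(2*k**3 + 15*k**2 + 32*k + 23)*factorial(k + 1)
(s_(k+1) − s_k) − t_k = 0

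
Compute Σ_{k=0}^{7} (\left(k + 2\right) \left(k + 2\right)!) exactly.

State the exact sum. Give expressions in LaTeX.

The ratio is (k + 3)**2/(k + 2).
Gosper form: A/B · C(k+1)/C(k) with A=k + 3, B=1, C=k + 2.
Key eq: (k + 3)·f(k+1) = (1)·f(k) + (k + 2).
Degrees (1,0,1) ⇒ d ≤ 0.
Match coefficients ⇒ f(k) = 1.
R(k) = B(k−1)·f(k)/C(k) = 1/(k + 2); s_k = R·t_k = factorial(k + 2).
Check: Δs_k = (k + 2)*factorial(k + 2). ✓
Telescoping: Σ = s_(8) − s_(0) = 3628800 − (2) = 3628798.

Σ = 3628798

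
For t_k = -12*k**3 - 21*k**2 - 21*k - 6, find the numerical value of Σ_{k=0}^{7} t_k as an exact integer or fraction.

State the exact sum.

Σ = -12984

Step 1: r(k) = (4*k**3 + 19*k**2 + 33*k + 20)/(4*k**3 + 7*k**2 + 7*k + 2).
Factor: A=1; B=1; C=k**3 + 7*k**2/4 + 7*k/4 + 1/2.
Key eq: (1)·f(k+1) = (1)·f(k) + (k**3 + 7*k**2/4 + 7*k/4 + 1/2).
Degrees (0,0,3) ⇒ d ≤ 4.
Solving with deg f ≤ 4: f(k) = k*(3*k**3 + k**2 + 3*k - 1)/12.
So s_k = (B(k−1)f/C)·t_k = (k*(3*k**3 + k**2 + 3*k - 1)/(3*(4*k**3 + 7*k**2 + 7*k + 2)))·t_k = k*(-3*k**3 - k**2 - 3*k + 1).
s_(k+1) − s_k = -12*k**3 - 21*k**2 - 21*k - 6 = t_k.
Σ_(k=0)^(7) t_k = s_(8) − s_(0) = -12984 − (0) = -12984.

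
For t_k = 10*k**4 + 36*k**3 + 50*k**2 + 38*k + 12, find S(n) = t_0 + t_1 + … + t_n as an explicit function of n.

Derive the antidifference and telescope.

S(n) = 2*n**5 + 14*n**4 + 38*n**3 + 53*n**2 + 39*n + 12

Compute t_(k+1)/t_k: get (5*k**4 + 38*k**3 + 109*k**2 + 143*k + 73)/(5*k**4 + 18*k**3 + 25*k**2 + 19*k + 6).
Gosper form: A/B · C(k+1)/C(k) with A=1, B=1, C=k**4 + 18*k**3/5 + 5*k**2 + 19*k/5 + 6/5.
Set up (1)·f(k+1) − (1)·f(k) − (k**4 + 18*k**3/5 + 5*k**2 + 19*k/5 + 6/5) = 0.
deg f ≤ 5 (via 0,0,4).
Solve for f: f(k) = k*(2*k**4 + 4*k**3 + 2*k**2 + 3*k + 1)/10 (degree 5 ≤ 5).
R(k) = B(k−1)·f(k)/C(k) = k*(2*k**4 + 4*k**3 + 2*k**2 + 3*k + 1)/(2*(5*k**4 + 18*k**3 + 25*k**2 + 19*k + 6)); s_k = R·t_k = k*(2*k**4 + 4*k**3 + 2*k**2 + 3*k + 1).
s_(k+1) − s_k = 10*k**4 + 36*k**3 + 50*k**2 + 38*k + 12 = t_k.
Telescope: S(n) = s_(n+1) − s_(0) = 2*n**5 + 14*n**4 + 38*n**3 + 53*n**2 + 39*n + 12 − (0) = 2*n**5 + 14*n**4 + 38*n**3 + 53*n**2 + 39*n + 12.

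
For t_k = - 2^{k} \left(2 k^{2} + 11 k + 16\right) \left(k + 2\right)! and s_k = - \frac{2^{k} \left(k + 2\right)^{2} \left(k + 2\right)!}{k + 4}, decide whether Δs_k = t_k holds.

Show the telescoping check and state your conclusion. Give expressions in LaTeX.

s_(k+1) = -2**(k + 1)*(k + 3)**2*factorial(k + 3)/(k + 5)
s_(k+1) − s_k = -2**k*(2*k**4 + 25*k**3 + 117*k**2 + 246*k + 196)*factorial(k + 2)/((k + 4)*(k + 5))
(s_(k+1) − s_k) − t_k = 2**(k + 1)*(2*k**3 + 19*k**2 + 59*k + 62)*factorial(k + 2)/((k + 4)*(k + 5))

Invalid: residual \frac{2^{k + 1} \left(2 k^{3} + 19 k^{2} + 59 k + 62\right) \left(k + 2\right)!}{\left(k + 4\right) \left(k + 5\right)} ≠ 0.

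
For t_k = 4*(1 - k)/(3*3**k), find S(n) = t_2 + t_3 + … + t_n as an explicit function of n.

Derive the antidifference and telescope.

Step 1: r(k) = k/(3*(k - 1)).
Gosper form: A/B · C(k+1)/C(k) with A=1/3, B=1, C=k - 1.
Set up (1/3)·f(k+1) − (1)·f(k) − (k - 1) = 0.
From deg A=0, deg B=0, deg C=1: d=1.
Match coefficients ⇒ f(k) = -3*(2*k - 1)/4.
Certificate R = B(k−1)f/C = -3*(2*k - 1)/(4*(k - 1)) gives s_k = (2*k - 1)/3**k.
Verify: 4*(1 - k)/(3*3**k) matches t_k.
s_(n+1) = 3**(-n - 1)*(2*n + 1) and s_(2) = 1/3, so S(n) = 3**(-n - 1)*(-3**n + 2*n + 1).

S(n) = 3**(-n - 1)*(-3**n + 2*n + 1)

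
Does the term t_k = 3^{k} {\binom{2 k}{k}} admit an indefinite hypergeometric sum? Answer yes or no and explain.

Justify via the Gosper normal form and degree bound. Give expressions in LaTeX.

r(k) = 6*(2*k + 1)/(k + 1) after simplifying.
A = 12*k + 6, B = k + 1, C = 1.
Set up (12*k + 6)·f(k+1) − (k)·f(k) − (1) = 0.
From deg A=1, deg B=1, deg C=0: d=-1.
deg f ≤ -1 is impossible — no certificate.

No. Not Gosper-summable.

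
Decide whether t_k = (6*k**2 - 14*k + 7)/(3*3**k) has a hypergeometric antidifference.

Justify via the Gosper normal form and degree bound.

Compute t_(k+1)/t_k: get (6*k**2 - 2*k - 1)/(3*(6*k**2 - 14*k + 7)).
Gosper form: A/B · C(k+1)/C(k) with A=1/3, B=1, C=k**2 - 7*k/3 + 7/6.
Set up (1/3)·f(k+1) − (1)·f(k) − (k**2 - 7*k/3 + 7/6) = 0.
Degrees (0,0,2) ⇒ d ≤ 2.
Solve for f: f(k) = -(3*k**2 - 4*k + 3)/2 (degree 2 ≤ 2).
Get s_k = R·t_k = (-3*k**2 + 4*k - 3)/3**k with R(k) = B(k−1)f(k)/C(k) = -3*(3*k**2 - 4*k + 3)/(6*k**2 - 14*k + 7).
Verify: (6*k**2 - 14*k + 7)/(3*3**k) matches t_k.

Yes. s_k = (-3*k**2 + 4*k - 3)/3**k.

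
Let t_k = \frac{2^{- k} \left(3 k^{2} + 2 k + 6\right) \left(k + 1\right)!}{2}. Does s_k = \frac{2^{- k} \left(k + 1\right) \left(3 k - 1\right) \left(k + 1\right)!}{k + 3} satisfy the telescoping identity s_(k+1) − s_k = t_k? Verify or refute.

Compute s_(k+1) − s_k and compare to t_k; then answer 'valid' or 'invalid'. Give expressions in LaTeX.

Invalid: residual - \frac{2^{- k} \left(3 k^{3} + 11 k^{2} + 6 k + 20\right) \left(k + 1\right)!}{\left(k + 3\right) \left(k + 4\right)} ≠ 0.

s_(k+1) = (k + 2)*(3*k + 2)*factorial(k + 2)/(2*2**k*(k + 4))
s_(k+1) − s_k = (3*k**4 + 17*k**3 + 34*k**2 + 54*k + 32)*factorial(k + 1)/(2*2**k*(k + 3)*(k + 4))
(s_(k+1) − s_k) − t_k = -(3*k**3 + 11*k**2 + 6*k + 20)*factorial(k + 1)/(2**k*(k + 3)*(k + 4))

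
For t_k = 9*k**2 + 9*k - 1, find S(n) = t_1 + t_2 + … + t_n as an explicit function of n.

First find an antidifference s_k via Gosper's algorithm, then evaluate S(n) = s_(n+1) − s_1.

S(n) = n*(3*n**2 + 9*n + 5)

t_(k+1)/t_k = (9*k**2 + 27*k + 17)/(9*k**2 + 9*k - 1).
Take A(k)=1, B(k)=1, C(k)=k**2 + k - 1/9.
Set up (1)·f(k+1) − (1)·f(k) − (k**2 + k - 1/9) = 0.
Degrees (0,0,2) ⇒ d ≤ 3.
A polynomial solution: f(k) = k*(3*k**2 - 4)/9.
Get s_k = R·t_k = k*(3*k**2 - 4) with R(k) = B(k−1)f(k)/C(k) = k*(3*k**2 - 4)/(9*k**2 + 9*k - 1).
Δs = 9*k**2 + 9*k - 1, as required.
Σ_(k=1)^n t_k = s_(n+1) − s_(1) = (3*n**3 + 9*n**2 + 5*n - 1) − (-1), i.e. n*(3*n**2 + 9*n + 5).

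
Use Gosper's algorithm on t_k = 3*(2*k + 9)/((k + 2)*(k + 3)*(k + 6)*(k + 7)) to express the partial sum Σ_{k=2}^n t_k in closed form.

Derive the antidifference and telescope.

S(n) = 3*(n**2 + 10*n - 11)/(32*(n**2 + 10*n + 21))

t_(k+1)/t_k = (k + 2)*(k + 6)*(2*k + 11)/((k + 4)*(k + 8)*(2*k + 9)).
Factor: A=k + 2; B=k + 8; C=k**3 + 27*k**2/2 + 121*k/2 + 90.
Set up (k + 2)·f(k+1) − (k + 7)·f(k) − (k**3 + 27*k**2/2 + 121*k/2 + 90) = 0.
From deg A=1, deg B=1, deg C=3: d=5.
A polynomial solution: f(k) = k*(k + 3)*(k + 4)*(k + 5)*(k + 8)/24.
So s_k = (B(k−1)f/C)·t_k = (k*(k + 3)*(k + 7)*(k + 8)/(12*(2*k + 9)))·t_k = k*(k + 8)/(4*(k**2 + 8*k + 12)).
s_(k+1) − s_k = 3*(2*k + 9)/(k**4 + 18*k**3 + 113*k**2 + 288*k + 252) = t_k.
Σ_(k=2)^n t_k = s_(n+1) − s_(2) = ((n**2 + 10*n + 9)/(4*(n**2 + 10*n + 21))) − (5/32), i.e. 3*(n**2 + 10*n - 11)/(32*(n**2 + 10*n + 21)).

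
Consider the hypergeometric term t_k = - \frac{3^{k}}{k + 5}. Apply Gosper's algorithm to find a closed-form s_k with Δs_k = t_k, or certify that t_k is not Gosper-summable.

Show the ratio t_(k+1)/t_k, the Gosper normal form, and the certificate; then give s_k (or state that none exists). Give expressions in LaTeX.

The ratio is 3*(k + 5)/(k + 6).
Normal form (A,B,C) = (3*k + 15, k + 6, 1).
Set up (3*k + 15)·f(k+1) − (k + 5)·f(k) − (1) = 0.
Bound: deg f ≤ -1.
d = -1 < 0 ⇒ no nonzero polynomial f; not summable.

not Gosper-summable; s_k does not exist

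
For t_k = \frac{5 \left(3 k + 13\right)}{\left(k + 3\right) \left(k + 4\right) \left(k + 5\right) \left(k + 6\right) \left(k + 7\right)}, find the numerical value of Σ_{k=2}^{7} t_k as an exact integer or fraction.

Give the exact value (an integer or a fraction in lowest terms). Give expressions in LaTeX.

Σ = 123/8008

t_(k+1)/t_k = (k + 3)*(3*k + 16)/((k + 8)*(3*k + 13)).
A = k + 3, B = k + 8, C = k + 13/3.
Set up (k + 3)·f(k+1) − (k + 7)·f(k) − (k + 13/3) = 0.
Degrees (1,1,1) ⇒ d ≤ 4.
Solving with deg f ≤ 4: f(k) = k*(k + 4)*(k**2 + 14*k + 63)/270.
Then R = B(k−1)f/C = k*(k + 4)*(k + 7)*(k**2 + 14*k + 63)/(90*(3*k + 13)), so s_k = R(k)·t_k = k*(k**2 + 14*k + 63)/(18*(k**3 + 14*k**2 + 63*k + 90)).
s_(k+1) − s_k = 5*(3*k + 13)/(k**5 + 25*k**4 + 245*k**3 + 1175*k**2 + 2754*k + 2520) = t_k.
Telescoping: Σ = s_(8) − s_(2) = 478/9009 − (19/504) = 123/8008.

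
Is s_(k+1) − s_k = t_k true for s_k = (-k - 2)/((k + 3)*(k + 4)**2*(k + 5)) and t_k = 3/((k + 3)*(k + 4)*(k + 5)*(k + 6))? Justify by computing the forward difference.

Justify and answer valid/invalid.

Invalid: residual 4*(-2*k - 9)/(k**6 + 27*k**5 + 301*k**4 + 1773*k**3 + 5818*k**2 + 10080*k + 7200) ≠ 0.

s_(k+1) = (-k - 3)/((k + 4)*(k + 5)**2*(k + 6))
s_(k+1) − s_k = (3*k**2 + 19*k + 24)/(k**6 + 27*k**5 + 301*k**4 + 1773*k**3 + 5818*k**2 + 10080*k + 7200)
(s_(k+1) − s_k) − t_k = 4*(-2*k - 9)/(k**6 + 27*k**5 + 301*k**4 + 1773*k**3 + 5818*k**2 + 10080*k + 7200)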